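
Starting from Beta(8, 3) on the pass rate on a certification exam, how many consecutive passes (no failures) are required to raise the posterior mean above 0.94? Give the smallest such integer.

After k passes and 0 failures the posterior is Beta(8+k, 3), with mean (8+k)/(8+3+k).
Set (8+k)/(11+k) > 0.94 and solve: k > (0.94·11 − 8)/(1 − 0.94) = 39.000.
The smallest integer exceeding 39.000 is 40.

k = 40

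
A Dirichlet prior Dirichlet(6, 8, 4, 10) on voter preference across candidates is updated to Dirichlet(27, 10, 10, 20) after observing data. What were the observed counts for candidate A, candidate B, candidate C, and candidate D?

counts (21, 2, 6, 10)

For a Dirichlet(α) prior with multinomial counts c, the posterior is Dirichlet(α + c) componentwise.
Counts are posterior − prior componentwise: 27−6=21, 10−8=2, 10−4=6, 20−10=10.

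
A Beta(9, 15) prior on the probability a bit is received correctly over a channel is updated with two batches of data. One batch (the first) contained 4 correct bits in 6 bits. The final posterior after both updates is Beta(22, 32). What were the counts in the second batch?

9 correct bits and 15 errors

Because Beta–binomial updating is additive in the counts, the combined data contributed (α_post−α_prior, β_post−β_prior) successes and failures.
Total across both batches: 22−9=13 correct bits, 32−15=17 errors.
Subtract the first batch: 13−4=9 correct bits and 17−2=15 errors.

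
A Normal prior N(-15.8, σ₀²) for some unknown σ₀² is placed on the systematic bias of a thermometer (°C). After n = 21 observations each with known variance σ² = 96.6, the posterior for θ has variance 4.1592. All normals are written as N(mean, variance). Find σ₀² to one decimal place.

σ₀² = 43.4

Posterior precision equals prior precision plus data precision: 1/σ_n² = 1/σ₀² + n/σ².
So 1/σ₀² = 1/4.1592 − 21/96.6 = 0.240431 − 0.217391 = 0.023040.
Hence σ₀² = 1/0.023040 ≈ 43.4.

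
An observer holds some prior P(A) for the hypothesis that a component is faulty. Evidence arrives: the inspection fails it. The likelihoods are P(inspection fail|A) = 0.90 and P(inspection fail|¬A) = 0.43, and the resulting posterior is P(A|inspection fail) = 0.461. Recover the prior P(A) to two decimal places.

P(A) = 0.29

Bayes' rule in odds form gives O(A|E) = O(A)·[P(E|A)/P(E|¬A)], hence O(A) = O(A|E)/LR.
Posterior odds = 0.461/(1−0.461) = 0.8553. LR = 0.90/0.43 = 2.0930.
Prior odds = 0.8553/2.0930 = 0.4086, so P(A) = 0.4086/(1+0.4086) ≈ 0.29.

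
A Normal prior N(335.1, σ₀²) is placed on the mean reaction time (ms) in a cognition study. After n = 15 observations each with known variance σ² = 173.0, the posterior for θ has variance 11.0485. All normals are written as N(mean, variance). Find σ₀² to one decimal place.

Posterior precision equals prior precision plus data precision: 1/σ_n² = 1/σ₀² + n/σ².
So 1/σ₀² = 1/11.0485 − 15/173.0 = 0.090510 − 0.086705 = 0.003805.
Hence σ₀² = 1/0.003805 ≈ 262.8.

σ₀² = 262.8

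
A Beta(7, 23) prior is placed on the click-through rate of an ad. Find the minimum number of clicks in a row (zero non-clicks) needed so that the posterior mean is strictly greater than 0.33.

After k clicks and 0 non-clicks the posterior is Beta(7+k, 23), with mean (7+k)/(7+23+k).
Set (7+k)/(30+k) > 0.33 and solve: k > (0.33·30 − 7)/(1 − 0.33) = 4.328.
The smallest integer exceeding 4.328 is 5.

k = 5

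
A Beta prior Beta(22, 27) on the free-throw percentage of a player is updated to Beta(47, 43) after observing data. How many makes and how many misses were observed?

25 makes and 16 misses

A Beta(a, b) prior with s successes and f failures in binomial data gives a Beta(a+s, b+f) posterior.
So s = 47 − 22 = 25 and f = 43 − 27 = 16.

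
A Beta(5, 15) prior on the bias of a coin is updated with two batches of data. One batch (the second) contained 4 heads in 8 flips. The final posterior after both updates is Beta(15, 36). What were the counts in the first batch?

6 heads and 17 tails

Because Beta–binomial updating is additive in the counts, the combined data contributed (α_post−α_prior, β_post−β_prior) successes and failures.
Total across both batches: 15−5=10 heads, 36−15=21 tails.
Subtract the second batch: 10−4=6 heads and 21−4=17 tails.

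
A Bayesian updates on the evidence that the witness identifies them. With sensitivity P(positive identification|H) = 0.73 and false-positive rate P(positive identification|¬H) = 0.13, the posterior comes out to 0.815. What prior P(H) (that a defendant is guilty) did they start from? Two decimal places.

In odds form, posterior odds = prior odds × likelihood ratio, so prior odds = posterior odds ÷ LR.
Posterior odds = 0.815/(1−0.815) = 4.4054. LR = 0.73/0.13 = 5.6154.
Prior odds = 4.4054/5.6154 = 0.7845, so P(H) = 0.7845/(1+0.7845) ≈ 0.44.

P(H) = 0.44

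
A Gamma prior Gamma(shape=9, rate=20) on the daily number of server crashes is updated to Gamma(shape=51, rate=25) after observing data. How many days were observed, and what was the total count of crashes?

A Gamma(α, β) prior (rate parametrization) on a Poisson rate with n observations summing to S gives posterior Gamma(α+S, β+n).
Matching: Σxᵢ = 51 − 9 = 42 and n = 25 − 20 = 5.

n = 5 days with total 42 crashes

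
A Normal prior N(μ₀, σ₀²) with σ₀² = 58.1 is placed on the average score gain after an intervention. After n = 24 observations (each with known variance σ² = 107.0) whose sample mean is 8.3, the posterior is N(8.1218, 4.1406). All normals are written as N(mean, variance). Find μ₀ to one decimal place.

μ₀ = 5.8

The posterior mean is a precision-weighted average: μ_n = (τ₀μ₀ + τ_data·x̄)/(τ₀+τ_data), with τ₀=1/σ₀² and τ_data=n/σ².
Here τ₀ = 1/58.1 = 0.017212 and τ_data = 24/107.0 = 0.224299, so τ_n = 0.241511.
Rearranging for μ₀: μ₀ = (μ_n·τ_n − τ_data·x̄)/τ₀ = (8.1218·0.241511 − 0.224299·8.3) / 0.017212 = 0.099822/0.017212 ≈ 5.8.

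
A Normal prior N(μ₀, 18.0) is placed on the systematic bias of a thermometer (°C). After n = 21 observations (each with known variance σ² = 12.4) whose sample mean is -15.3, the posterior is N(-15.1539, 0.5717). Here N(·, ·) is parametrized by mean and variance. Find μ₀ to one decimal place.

With known observation variance, the Normal–Normal posterior has precision τ_n = τ₀ + n/σ² and mean μ_n = (τ₀μ₀ + (n/σ²)x̄)/τ_n.
Here τ₀ = 1/18.0 = 0.055556 and τ_data = 21/12.4 = 1.693548, so τ_n = 1.749104.
Rearranging for μ₀: μ₀ = (μ_n·τ_n − τ_data·x̄)/τ₀ = (-15.1539·1.749104 − 1.693548·-15.3) / 0.055556 = -0.594463/0.055556 ≈ -10.7.

μ₀ = -10.7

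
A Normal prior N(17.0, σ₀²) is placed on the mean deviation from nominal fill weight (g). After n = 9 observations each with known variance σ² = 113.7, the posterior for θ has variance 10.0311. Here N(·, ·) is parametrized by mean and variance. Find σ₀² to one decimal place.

σ₀² = 48.7

Posterior precision equals prior precision plus data precision: 1/σ_n² = 1/σ₀² + n/σ².
So 1/σ₀² = 1/10.0311 − 9/113.7 = 0.099690 − 0.079156 = 0.020534.
Hence σ₀² = 1/0.020534 ≈ 48.7.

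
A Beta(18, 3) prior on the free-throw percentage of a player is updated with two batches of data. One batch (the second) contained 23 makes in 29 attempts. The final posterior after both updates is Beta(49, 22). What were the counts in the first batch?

8 makes and 13 misses

Sequential conjugate updates are equivalent to a single update on the pooled data, so total successes = posterior α − prior α and total failures = posterior β − prior β.
Total across both batches: 49−18=31 makes, 22−3=19 misses.
Subtract the second batch: 31−23=8 makes and 19−6=13 misses.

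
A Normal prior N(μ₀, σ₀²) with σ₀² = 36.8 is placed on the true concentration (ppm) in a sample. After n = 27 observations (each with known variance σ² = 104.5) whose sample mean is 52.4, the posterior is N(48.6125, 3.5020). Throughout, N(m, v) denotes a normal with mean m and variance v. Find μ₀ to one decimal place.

With known observation variance, the Normal–Normal posterior has precision τ_n = τ₀ + n/σ² and mean μ_n = (τ₀μ₀ + (n/σ²)x̄)/τ_n.
Here τ₀ = 1/36.8 = 0.027174 and τ_data = 27/104.5 = 0.258373, so τ_n = 0.285547.
Rearranging for μ₀: μ₀ = (μ_n·τ_n − τ_data·x̄)/τ₀ = (48.6125·0.285547 − 0.258373·52.4) / 0.027174 = 0.342408/0.027174 ≈ 12.6.

μ₀ = 12.6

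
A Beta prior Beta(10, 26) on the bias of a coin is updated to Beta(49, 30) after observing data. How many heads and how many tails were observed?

39 heads and 4 tails

A Beta(α, β) prior with s successes and f failures in binomial data gives a Beta(α+s, β+f) posterior.
Match parameters: s=49−10=39, f=30−26=4.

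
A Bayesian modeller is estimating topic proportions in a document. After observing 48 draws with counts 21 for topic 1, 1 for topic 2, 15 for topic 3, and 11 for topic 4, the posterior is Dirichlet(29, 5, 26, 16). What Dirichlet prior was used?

Dirichlet(8, 4, 11, 5)

For a Dirichlet(α) prior with multinomial counts c, the posterior is Dirichlet(α + c) componentwise.
Subtract each count from the matching posterior parameter: 29−21=8, 5−1=4, 26−15=11, 16−11=5.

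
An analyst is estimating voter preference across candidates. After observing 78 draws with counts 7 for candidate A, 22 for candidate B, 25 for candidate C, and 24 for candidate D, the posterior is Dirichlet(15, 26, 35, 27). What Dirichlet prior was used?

Dirichlet(8, 4, 10, 3)

For a Dirichlet(α) prior with multinomial counts c, the posterior is Dirichlet(α + c) componentwise.
Subtract each count from the matching posterior parameter: 15−7=8, 26−22=4, 35−25=10, 27−24=3.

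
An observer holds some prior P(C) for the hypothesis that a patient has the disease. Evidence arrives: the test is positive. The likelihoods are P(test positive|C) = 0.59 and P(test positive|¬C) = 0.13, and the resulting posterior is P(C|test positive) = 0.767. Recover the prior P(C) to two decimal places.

P(C) = 0.42

Bayes' rule in odds form gives O(C|E) = O(C)·[P(E|C)/P(E|¬C)], hence O(C) = O(C|E)/LR.
Posterior odds = 0.767/(1−0.767) = 3.2918. LR = 0.59/0.13 = 4.5385.
Prior odds = 3.2918/4.5385 = 0.7253, so P(C) = 0.7253/(1+0.7253) ≈ 0.42.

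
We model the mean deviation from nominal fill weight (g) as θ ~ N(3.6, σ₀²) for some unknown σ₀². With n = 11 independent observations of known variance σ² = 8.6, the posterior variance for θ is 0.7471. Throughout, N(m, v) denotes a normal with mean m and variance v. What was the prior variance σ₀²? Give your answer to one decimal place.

σ₀² = 16.8

Posterior precision equals prior precision plus data precision: 1/σ_n² = 1/σ₀² + n/σ².
So 1/σ₀² = 1/0.7471 − 11/8.6 = 1.338509 − 1.279070 = 0.059439.
Hence σ₀² = 1/0.059439 ≈ 16.8.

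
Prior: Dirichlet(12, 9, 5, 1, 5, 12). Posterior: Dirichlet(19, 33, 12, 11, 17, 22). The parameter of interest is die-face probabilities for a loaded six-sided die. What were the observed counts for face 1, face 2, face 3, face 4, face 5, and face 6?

counts (7, 24, 7, 10, 12, 10)

For a Dirichlet(α) prior with multinomial counts c, the posterior is Dirichlet(α + c) componentwise.
Counts are posterior − prior componentwise: 19−12=7, 33−9=24, 12−5=7, 11−1=10, 17−5=12, 22−12=10.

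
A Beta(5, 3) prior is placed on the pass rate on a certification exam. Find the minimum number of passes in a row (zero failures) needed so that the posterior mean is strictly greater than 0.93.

k = 35

After k passes and 0 failures the posterior is Beta(5+k, 3), with mean (5+k)/(5+3+k).
Set (5+k)/(8+k) > 0.93 and solve: k > (0.93·8 − 5)/(1 − 0.93) = 34.857.
The smallest integer exceeding 34.857 is 35.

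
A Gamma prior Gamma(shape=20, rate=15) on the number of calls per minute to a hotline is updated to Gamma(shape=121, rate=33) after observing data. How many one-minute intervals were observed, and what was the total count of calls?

A Gamma(α, β) prior (rate parametrization) on a Poisson rate with n observations summing to S gives posterior Gamma(α+S, β+n).
Matching: Σxᵢ = 121 − 20 = 101 and n = 33 − 15 = 18.

n = 18 one-minute intervals with total 101 calls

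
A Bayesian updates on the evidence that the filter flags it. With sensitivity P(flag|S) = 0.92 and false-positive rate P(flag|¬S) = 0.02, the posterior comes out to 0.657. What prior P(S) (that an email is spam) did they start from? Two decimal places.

P(S) = 0.04

Bayes' rule in odds form gives O(S|E) = O(S)·[P(E|S)/P(E|¬S)], hence O(S) = O(S|E)/LR.
Posterior odds = 0.657/(1−0.657) = 1.9155. LR = 0.92/0.02 = 46.0000.
Prior odds = 1.9155/46.0000 = 0.0416, so P(S) = 0.0416/(1+0.0416) ≈ 0.04.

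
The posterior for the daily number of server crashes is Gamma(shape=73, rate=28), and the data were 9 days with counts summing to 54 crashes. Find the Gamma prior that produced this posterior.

Gamma(shape=19, rate=19)

Gamma–Poisson conjugacy: posterior shape = α + Σxᵢ, posterior rate = β + n.
So α = 73 − 54 = 19 and β = 28 − 9 = 19.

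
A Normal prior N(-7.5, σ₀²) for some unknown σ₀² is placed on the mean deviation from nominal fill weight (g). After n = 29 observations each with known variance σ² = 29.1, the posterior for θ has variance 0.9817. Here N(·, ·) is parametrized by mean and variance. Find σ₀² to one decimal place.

σ₀² = 45.3

For the Normal–Normal model with known σ², precisions add: τ_n = τ₀ + n/σ².
So 1/σ₀² = 1/0.9817 − 29/29.1 = 1.018641 − 0.996564 = 0.022077.
Hence σ₀² = 1/0.022077 ≈ 45.3.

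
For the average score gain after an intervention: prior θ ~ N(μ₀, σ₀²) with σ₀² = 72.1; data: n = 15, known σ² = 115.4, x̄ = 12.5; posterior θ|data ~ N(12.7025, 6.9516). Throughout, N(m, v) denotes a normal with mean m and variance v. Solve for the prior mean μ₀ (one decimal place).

μ₀ = 14.6

The posterior mean is a precision-weighted average: μ_n = (τ₀μ₀ + τ_data·x̄)/(τ₀+τ_data), with τ₀=1/σ₀² and τ_data=n/σ².
Here τ₀ = 1/72.1 = 0.013870 and τ_data = 15/115.4 = 0.129983, so τ_n = 0.143853.
Rearranging for μ₀: μ₀ = (μ_n·τ_n − τ_data·x̄)/τ₀ = (12.7025·0.143853 − 0.129983·12.5) / 0.013870 = 0.202505/0.013870 ≈ 14.6.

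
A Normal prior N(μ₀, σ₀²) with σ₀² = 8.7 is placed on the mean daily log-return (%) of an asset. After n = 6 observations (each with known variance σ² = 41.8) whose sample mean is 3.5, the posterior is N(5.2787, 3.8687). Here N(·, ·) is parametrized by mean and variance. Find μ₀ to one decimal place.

μ₀ = 7.5

The posterior mean is a precision-weighted average: μ_n = (τ₀μ₀ + τ_data·x̄)/(τ₀+τ_data), with τ₀=1/σ₀² and τ_data=n/σ².
Here τ₀ = 1/8.7 = 0.114943 and τ_data = 6/41.8 = 0.143541, so τ_n = 0.258484.
Rearranging for μ₀: μ₀ = (μ_n·τ_n − τ_data·x̄)/τ₀ = (5.2787·0.258484 − 0.143541·3.5) / 0.114943 = 0.862066/0.114943 ≈ 7.5.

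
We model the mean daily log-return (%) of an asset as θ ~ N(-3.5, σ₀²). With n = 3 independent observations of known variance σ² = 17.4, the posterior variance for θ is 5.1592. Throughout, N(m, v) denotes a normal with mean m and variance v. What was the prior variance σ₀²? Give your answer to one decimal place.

For the Normal–Normal model with known σ², precisions add: τ_n = τ₀ + n/σ².
So 1/σ₀² = 1/5.1592 − 3/17.4 = 0.193829 − 0.172414 = 0.021415.
Hence σ₀² = 1/0.021415 ≈ 46.7.

σ₀² = 46.7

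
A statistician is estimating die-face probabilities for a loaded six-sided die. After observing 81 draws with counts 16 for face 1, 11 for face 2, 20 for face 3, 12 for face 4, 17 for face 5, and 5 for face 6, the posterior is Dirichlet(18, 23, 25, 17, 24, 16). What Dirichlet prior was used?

Dirichlet(2, 12, 5, 5, 7, 11)

For a Dirichlet(α) prior with multinomial counts c, the posterior is Dirichlet(α + c) componentwise.
Subtract each count from the matching posterior parameter: 18−16=2, 23−11=12, 25−20=5, 17−12=5, 24−17=7, 16−5=11.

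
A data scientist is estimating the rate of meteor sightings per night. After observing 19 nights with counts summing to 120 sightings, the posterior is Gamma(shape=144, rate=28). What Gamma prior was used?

Gamma(shape=24, rate=9)

A Gamma(α, β) prior (rate parametrization) on a Poisson rate with n observations summing to S gives posterior Gamma(α+S, β+n).
So α = 144 − 120 = 24 and β = 28 − 19 = 9.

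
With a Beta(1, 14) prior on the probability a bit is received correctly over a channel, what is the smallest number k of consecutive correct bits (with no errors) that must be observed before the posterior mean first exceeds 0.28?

After k correct bits and 0 errors the posterior is Beta(1+k, 14), with mean (1+k)/(1+14+k).
Set (1+k)/(15+k) > 0.28 and solve: k > (0.28·15 − 1)/(1 − 0.28) = 4.444.
The smallest integer exceeding 4.444 is 5, and checking k=5: (6)/(20) = 0.3000 > 0.28.

k = 5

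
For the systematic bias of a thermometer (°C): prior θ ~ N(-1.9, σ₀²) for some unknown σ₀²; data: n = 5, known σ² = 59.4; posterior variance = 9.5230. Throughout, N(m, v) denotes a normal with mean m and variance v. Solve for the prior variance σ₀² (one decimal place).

For the Normal–Normal model with known σ², precisions add: τ_n = τ₀ + n/σ².
So 1/σ₀² = 1/9.5230 − 5/59.4 = 0.105009 − 0.084175 = 0.020834.
Hence σ₀² = 1/0.020834 ≈ 48.0.

σ₀² = 48.0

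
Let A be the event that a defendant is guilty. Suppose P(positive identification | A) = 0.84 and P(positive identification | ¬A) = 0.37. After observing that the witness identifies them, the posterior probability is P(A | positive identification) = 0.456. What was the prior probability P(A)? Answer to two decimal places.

In odds form, posterior odds = prior odds × likelihood ratio, so prior odds = posterior odds ÷ LR.
Posterior odds = 0.456/(1−0.456) = 0.8382. LR = 0.84/0.37 = 2.2703.
Prior odds = 0.8382/2.2703 = 0.3692, so P(A) = 0.3692/(1+0.3692) ≈ 0.27.

P(A) = 0.27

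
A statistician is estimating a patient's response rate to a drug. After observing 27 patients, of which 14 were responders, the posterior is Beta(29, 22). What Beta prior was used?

A Beta(α, β) prior with s successes and f failures in binomial data gives a Beta(α+s, β+f) posterior.
Subtract the data counts: 29−14=15, 22−13=9.

Beta(15, 9)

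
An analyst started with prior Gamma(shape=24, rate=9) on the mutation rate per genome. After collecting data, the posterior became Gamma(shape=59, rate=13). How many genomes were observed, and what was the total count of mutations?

n = 4 genomes with total 35 mutations

A Gamma(α, β) prior (rate parametrization) on a Poisson rate with n observations summing to S gives posterior Gamma(α+S, β+n).
Matching: Σxᵢ = 59 − 24 = 35 and n = 13 − 9 = 4.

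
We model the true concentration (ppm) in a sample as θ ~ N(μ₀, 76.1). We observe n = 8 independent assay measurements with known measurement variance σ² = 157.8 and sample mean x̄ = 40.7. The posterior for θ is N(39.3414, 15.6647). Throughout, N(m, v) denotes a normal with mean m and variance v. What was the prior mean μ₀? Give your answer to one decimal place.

μ₀ = 34.1

With known observation variance, the Normal–Normal posterior has precision τ_n = τ₀ + n/σ² and mean μ_n = (τ₀μ₀ + (n/σ²)x̄)/τ_n.
Here τ₀ = 1/76.1 = 0.013141 and τ_data = 8/157.8 = 0.050697, so τ_n = 0.063838.
Rearranging for μ₀: μ₀ = (μ_n·τ_n − τ_data·x̄)/τ₀ = (39.3414·0.063838 − 0.050697·40.7) / 0.013141 = 0.448108/0.013141 ≈ 34.1.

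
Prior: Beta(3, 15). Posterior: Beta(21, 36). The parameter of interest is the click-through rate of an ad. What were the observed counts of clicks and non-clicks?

A Beta(α, β) prior with s successes and f failures in binomial data gives a Beta(α+s, β+f) posterior.
Match parameters: s=21−3=18, f=36−15=21.

18 clicks and 21 non-clicks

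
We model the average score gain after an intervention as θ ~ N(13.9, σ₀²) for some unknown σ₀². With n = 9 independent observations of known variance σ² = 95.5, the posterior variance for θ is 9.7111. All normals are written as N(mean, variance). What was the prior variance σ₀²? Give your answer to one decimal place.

For the Normal–Normal model with known σ², precisions add: τ_n = τ₀ + n/σ².
So 1/σ₀² = 1/9.7111 − 9/95.5 = 0.102975 − 0.094241 = 0.008734.
Hence σ₀² = 1/0.008734 ≈ 114.5.

σ₀² = 114.5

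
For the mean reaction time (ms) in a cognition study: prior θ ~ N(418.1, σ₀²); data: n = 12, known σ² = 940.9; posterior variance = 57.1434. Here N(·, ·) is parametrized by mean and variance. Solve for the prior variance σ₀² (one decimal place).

Posterior precision equals prior precision plus data precision: 1/σ_n² = 1/σ₀² + n/σ².
So 1/σ₀² = 1/57.1434 − 12/940.9 = 0.017500 − 0.012754 = 0.004746.
Hence σ₀² = 1/0.004746 ≈ 210.7.

σ₀² = 210.7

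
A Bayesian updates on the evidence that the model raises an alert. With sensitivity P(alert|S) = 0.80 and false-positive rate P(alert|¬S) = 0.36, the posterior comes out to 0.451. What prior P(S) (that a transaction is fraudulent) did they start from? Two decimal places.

In odds form, posterior odds = prior odds × likelihood ratio, so prior odds = posterior odds ÷ LR.
Posterior odds = 0.451/(1−0.451) = 0.8215. LR = 0.80/0.36 = 2.2222.
Prior odds = 0.8215/2.2222 = 0.3697, so P(S) = 0.3697/(1+0.3697) ≈ 0.27.

P(S) = 0.27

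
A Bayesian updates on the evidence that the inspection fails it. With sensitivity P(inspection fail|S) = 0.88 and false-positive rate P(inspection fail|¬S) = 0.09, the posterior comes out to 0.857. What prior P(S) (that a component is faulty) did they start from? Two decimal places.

P(S) = 0.38

Bayes' rule in odds form gives O(S|E) = O(S)·[P(E|S)/P(E|¬S)], hence O(S) = O(S|E)/LR.
Posterior odds = 0.857/(1−0.857) = 5.9930. LR = 0.88/0.09 = 9.7778.
Prior odds = 5.9930/9.7778 = 0.6129, so P(S) = 0.6129/(1+0.6129) ≈ 0.38.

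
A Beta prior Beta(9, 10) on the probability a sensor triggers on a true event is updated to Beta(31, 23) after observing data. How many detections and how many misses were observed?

Beta is conjugate to the binomial likelihood: posterior = Beta(a+s, b+f).
Match parameters: s=31−9=22, f=23−10=13.

22 detections and 13 misses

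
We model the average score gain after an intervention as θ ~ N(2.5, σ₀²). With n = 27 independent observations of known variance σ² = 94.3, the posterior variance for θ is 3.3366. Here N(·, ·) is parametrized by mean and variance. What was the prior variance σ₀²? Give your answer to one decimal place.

For the Normal–Normal model with known σ², precisions add: τ_n = τ₀ + n/σ².
So 1/σ₀² = 1/3.3366 − 27/94.3 = 0.299706 − 0.286320 = 0.013386.
Hence σ₀² = 1/0.013386 ≈ 74.7.

σ₀² = 74.7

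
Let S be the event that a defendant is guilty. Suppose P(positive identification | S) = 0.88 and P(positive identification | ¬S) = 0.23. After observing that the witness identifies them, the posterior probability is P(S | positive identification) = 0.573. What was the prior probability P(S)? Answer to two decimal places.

P(S) = 0.26

In odds form, posterior odds = prior odds × likelihood ratio, so prior odds = posterior odds ÷ LR.
Posterior odds = 0.573/(1−0.573) = 1.3419. LR = 0.88/0.23 = 3.8261.
Prior odds = 1.3419/3.8261 = 0.3507, so P(S) = 0.3507/(1+0.3507) ≈ 0.26.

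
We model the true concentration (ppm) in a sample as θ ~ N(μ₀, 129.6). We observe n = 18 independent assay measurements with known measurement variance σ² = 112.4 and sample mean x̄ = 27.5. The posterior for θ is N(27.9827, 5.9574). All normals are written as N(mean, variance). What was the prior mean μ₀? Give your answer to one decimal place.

μ₀ = 38.0

The posterior mean is a precision-weighted average: μ_n = (τ₀μ₀ + τ_data·x̄)/(τ₀+τ_data), with τ₀=1/σ₀² and τ_data=n/σ².
Here τ₀ = 1/129.6 = 0.007716 and τ_data = 18/112.4 = 0.160142, so τ_n = 0.167858.
Rearranging for μ₀: μ₀ = (μ_n·τ_n − τ_data·x̄)/τ₀ = (27.9827·0.167858 − 0.160142·27.5) / 0.007716 = 0.293215/0.007716 ≈ 38.0.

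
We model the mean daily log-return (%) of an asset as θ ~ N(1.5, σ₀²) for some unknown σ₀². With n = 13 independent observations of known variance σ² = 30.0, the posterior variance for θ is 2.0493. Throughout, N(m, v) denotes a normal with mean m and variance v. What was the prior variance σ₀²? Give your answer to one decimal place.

σ₀² = 18.3

For the Normal–Normal model with known σ², precisions add: τ_n = τ₀ + n/σ².
So 1/σ₀² = 1/2.0493 − 13/30.0 = 0.487972 − 0.433333 = 0.054639.
Hence σ₀² = 1/0.054639 ≈ 18.3.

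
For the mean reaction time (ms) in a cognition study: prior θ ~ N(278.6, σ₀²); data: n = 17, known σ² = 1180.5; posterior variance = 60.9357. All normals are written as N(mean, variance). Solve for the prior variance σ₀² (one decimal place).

σ₀² = 497.5

Posterior precision equals prior precision plus data precision: 1/σ_n² = 1/σ₀² + n/σ².
So 1/σ₀² = 1/60.9357 − 17/1180.5 = 0.016411 − 0.014401 = 0.002010.
Hence σ₀² = 1/0.002010 ≈ 497.5.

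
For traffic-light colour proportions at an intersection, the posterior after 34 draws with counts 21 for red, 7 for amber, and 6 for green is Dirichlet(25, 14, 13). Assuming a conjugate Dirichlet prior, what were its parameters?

For a Dirichlet(α) prior with multinomial counts c, the posterior is Dirichlet(α + c) componentwise.
Subtract each count from the matching posterior parameter: 25−21=4, 14−7=7, 13−6=7.

Dirichlet(4, 7, 7)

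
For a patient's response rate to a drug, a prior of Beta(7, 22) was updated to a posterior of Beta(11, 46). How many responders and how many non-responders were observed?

4 responders and 24 non-responders

A Beta(a, b) prior with s successes and f failures in binomial data gives a Beta(a+s, b+f) posterior.
So s = 11 − 7 = 4 and f = 46 − 22 = 24.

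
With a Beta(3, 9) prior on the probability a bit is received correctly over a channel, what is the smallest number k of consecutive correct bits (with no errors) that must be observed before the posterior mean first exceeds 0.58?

k = 10

After k correct bits and 0 errors the posterior is Beta(3+k, 9), with mean (3+k)/(3+9+k).
Set (3+k)/(12+k) > 0.58 and solve: k > (0.58·12 − 3)/(1 − 0.58) = 9.429.
The smallest integer exceeding 9.429 is 10.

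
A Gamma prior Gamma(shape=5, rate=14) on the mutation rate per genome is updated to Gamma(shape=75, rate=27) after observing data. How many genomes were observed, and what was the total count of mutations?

A Gamma(α, β) prior (rate parametrization) on a Poisson rate with n observations summing to S gives posterior Gamma(α+S, β+n).
Matching: Σxᵢ = 75 − 5 = 70 and n = 27 − 14 = 13.

n = 13 genomes with total 70 mutations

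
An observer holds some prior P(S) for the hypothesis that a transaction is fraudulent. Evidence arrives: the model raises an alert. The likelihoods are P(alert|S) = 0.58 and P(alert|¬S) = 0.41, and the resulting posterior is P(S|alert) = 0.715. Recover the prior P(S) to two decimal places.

P(S) = 0.64

In odds form, posterior odds = prior odds × likelihood ratio, so prior odds = posterior odds ÷ LR.
Posterior odds = 0.715/(1−0.715) = 2.5088. LR = 0.58/0.41 = 1.4146.
Prior odds = 2.5088/1.4146 = 1.7735, so P(S) = 1.7735/(1+1.7735) ≈ 0.64.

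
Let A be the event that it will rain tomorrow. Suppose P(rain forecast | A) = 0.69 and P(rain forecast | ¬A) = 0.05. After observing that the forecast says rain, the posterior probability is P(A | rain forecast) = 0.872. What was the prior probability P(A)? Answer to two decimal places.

P(A) = 0.33

Bayes' rule in odds form gives O(A|E) = O(A)·[P(E|A)/P(E|¬A)], hence O(A) = O(A|E)/LR.
Posterior odds = 0.872/(1−0.872) = 6.8125. LR = 0.69/0.05 = 13.8000.
Prior odds = 6.8125/13.8000 = 0.4937, so P(A) = 0.4937/(1+0.4937) ≈ 0.33.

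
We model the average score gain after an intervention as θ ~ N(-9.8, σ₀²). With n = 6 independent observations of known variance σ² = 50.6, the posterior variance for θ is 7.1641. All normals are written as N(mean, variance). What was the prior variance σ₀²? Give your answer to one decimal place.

σ₀² = 47.6

For the Normal–Normal model with known σ², precisions add: τ_n = τ₀ + n/σ².
So 1/σ₀² = 1/7.1641 − 6/50.6 = 0.139585 − 0.118577 = 0.021008.
Hence σ₀² = 1/0.021008 ≈ 47.6.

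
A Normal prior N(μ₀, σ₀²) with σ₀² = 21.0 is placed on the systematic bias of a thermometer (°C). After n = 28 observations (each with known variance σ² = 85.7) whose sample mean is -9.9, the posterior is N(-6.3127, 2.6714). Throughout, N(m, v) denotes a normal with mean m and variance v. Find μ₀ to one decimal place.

μ₀ = 18.3

The posterior mean is a precision-weighted average: μ_n = (τ₀μ₀ + τ_data·x̄)/(τ₀+τ_data), with τ₀=1/σ₀² and τ_data=n/σ².
Here τ₀ = 1/21.0 = 0.047619 and τ_data = 28/85.7 = 0.326721, so τ_n = 0.374340.
Rearranging for μ₀: μ₀ = (μ_n·τ_n − τ_data·x̄)/τ₀ = (-6.3127·0.374340 − 0.326721·-9.9) / 0.047619 = 0.871442/0.047619 ≈ 18.3.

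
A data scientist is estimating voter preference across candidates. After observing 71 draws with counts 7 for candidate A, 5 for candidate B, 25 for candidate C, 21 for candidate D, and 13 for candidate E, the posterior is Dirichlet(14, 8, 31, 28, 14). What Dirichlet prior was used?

For a Dirichlet(α) prior with multinomial counts c, the posterior is Dirichlet(α + c) componentwise.
Subtract each count from the matching posterior parameter: 14−7=7, 8−5=3, 31−25=6, 28−21=7, 14−13=1.

Dirichlet(7, 3, 6, 7, 1)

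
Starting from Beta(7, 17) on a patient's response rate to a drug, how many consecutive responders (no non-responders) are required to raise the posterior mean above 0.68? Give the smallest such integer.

After k responders and 0 non-responders the posterior is Beta(7+k, 17), with mean (7+k)/(7+17+k).
Set (7+k)/(24+k) > 0.68 and solve: k > (0.68·24 − 7)/(1 − 0.68) = 29.125.
The smallest integer exceeding 29.125 is 30.

k = 30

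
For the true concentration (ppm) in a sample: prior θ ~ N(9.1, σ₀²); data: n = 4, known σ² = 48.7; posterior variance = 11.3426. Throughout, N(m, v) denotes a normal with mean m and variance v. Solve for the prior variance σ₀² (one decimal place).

Posterior precision equals prior precision plus data precision: 1/σ_n² = 1/σ₀² + n/σ².
So 1/σ₀² = 1/11.3426 − 4/48.7 = 0.088163 − 0.082136 = 0.006027.
Hence σ₀² = 1/0.006027 ≈ 165.9.

σ₀² = 165.9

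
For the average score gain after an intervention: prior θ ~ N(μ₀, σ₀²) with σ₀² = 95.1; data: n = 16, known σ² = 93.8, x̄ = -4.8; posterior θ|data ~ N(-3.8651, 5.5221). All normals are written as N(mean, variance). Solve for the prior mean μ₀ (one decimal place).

μ₀ = 11.3

The posterior mean is a precision-weighted average: μ_n = (τ₀μ₀ + τ_data·x̄)/(τ₀+τ_data), with τ₀=1/σ₀² and τ_data=n/σ².
Here τ₀ = 1/95.1 = 0.010515 and τ_data = 16/93.8 = 0.170576, so τ_n = 0.181091.
Rearranging for μ₀: μ₀ = (μ_n·τ_n − τ_data·x̄)/τ₀ = (-3.8651·0.181091 − 0.170576·-4.8) / 0.010515 = 0.118830/0.010515 ≈ 11.3.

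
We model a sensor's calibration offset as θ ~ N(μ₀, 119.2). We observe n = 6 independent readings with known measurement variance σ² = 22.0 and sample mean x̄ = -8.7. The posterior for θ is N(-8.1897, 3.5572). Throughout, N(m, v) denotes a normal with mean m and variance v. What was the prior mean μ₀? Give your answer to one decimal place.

μ₀ = 8.4

With known observation variance, the Normal–Normal posterior has precision τ_n = τ₀ + n/σ² and mean μ_n = (τ₀μ₀ + (n/σ²)x̄)/τ_n.
Here τ₀ = 1/119.2 = 0.008389 and τ_data = 6/22.0 = 0.272727, so τ_n = 0.281116.
Rearranging for μ₀: μ₀ = (μ_n·τ_n − τ_data·x̄)/τ₀ = (-8.1897·0.281116 − 0.272727·-8.7) / 0.008389 = 0.070469/0.008389 ≈ 8.4.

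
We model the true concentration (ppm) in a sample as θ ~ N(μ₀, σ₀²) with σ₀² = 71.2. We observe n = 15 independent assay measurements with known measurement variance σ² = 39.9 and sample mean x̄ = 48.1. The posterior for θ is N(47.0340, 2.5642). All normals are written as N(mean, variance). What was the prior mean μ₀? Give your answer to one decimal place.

The posterior mean is a precision-weighted average: μ_n = (τ₀μ₀ + τ_data·x̄)/(τ₀+τ_data), with τ₀=1/σ₀² and τ_data=n/σ².
Here τ₀ = 1/71.2 = 0.014045 and τ_data = 15/39.9 = 0.375940, so τ_n = 0.389985.
Rearranging for μ₀: μ₀ = (μ_n·τ_n − τ_data·x̄)/τ₀ = (47.0340·0.389985 − 0.375940·48.1) / 0.014045 = 0.259840/0.014045 ≈ 18.5.

μ₀ = 18.5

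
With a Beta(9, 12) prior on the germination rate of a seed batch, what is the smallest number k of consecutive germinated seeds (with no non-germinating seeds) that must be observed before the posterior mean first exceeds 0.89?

After k germinated seeds and 0 non-germinating seeds the posterior is Beta(9+k, 12), with mean (9+k)/(9+12+k).
Set (9+k)/(21+k) > 0.89 and solve: k > (0.89·21 − 9)/(1 − 0.89) = 88.091.
The smallest integer exceeding 88.091 is 89, and checking k=89: (98)/(110) = 0.8909 > 0.89.

k = 89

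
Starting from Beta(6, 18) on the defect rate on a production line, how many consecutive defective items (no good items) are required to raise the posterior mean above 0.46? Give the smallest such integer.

k = 10

After k defective items and 0 good items the posterior is Beta(6+k, 18), with mean (6+k)/(6+18+k).
Set (6+k)/(24+k) > 0.46 and solve: k > (0.46·24 − 6)/(1 − 0.46) = 9.333.
The smallest integer exceeding 9.333 is 10, and checking k=10: (16)/(34) = 0.4706 > 0.46.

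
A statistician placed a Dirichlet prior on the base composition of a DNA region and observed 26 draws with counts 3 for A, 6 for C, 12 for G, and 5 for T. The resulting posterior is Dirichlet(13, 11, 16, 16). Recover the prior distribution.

For a Dirichlet(α) prior with multinomial counts c, the posterior is Dirichlet(α + c) componentwise.
Subtract each count from the matching posterior parameter: 13−3=10, 11−6=5, 16−12=4, 16−5=11.

Dirichlet(10, 5, 4, 11)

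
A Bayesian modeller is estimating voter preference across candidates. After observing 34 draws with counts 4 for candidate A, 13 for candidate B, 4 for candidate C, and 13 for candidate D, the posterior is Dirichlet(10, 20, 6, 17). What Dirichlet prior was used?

For a Dirichlet(α) prior with multinomial counts c, the posterior is Dirichlet(α + c) componentwise.
Subtract each count from the matching posterior parameter: 10−4=6, 20−13=7, 6−4=2, 17−13=4.

Dirichlet(6, 7, 2, 4)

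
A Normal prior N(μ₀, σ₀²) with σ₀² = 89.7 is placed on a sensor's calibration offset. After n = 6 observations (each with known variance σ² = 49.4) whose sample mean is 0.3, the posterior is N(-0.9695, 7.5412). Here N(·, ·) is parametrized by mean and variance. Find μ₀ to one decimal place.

μ₀ = -14.8

With known observation variance, the Normal–Normal posterior has precision τ_n = τ₀ + n/σ² and mean μ_n = (τ₀μ₀ + (n/σ²)x̄)/τ_n.
Here τ₀ = 1/89.7 = 0.011148 and τ_data = 6/49.4 = 0.121457, so τ_n = 0.132605.
Rearranging for μ₀: μ₀ = (μ_n·τ_n − τ_data·x̄)/τ₀ = (-0.9695·0.132605 − 0.121457·0.3) / 0.011148 = -0.164998/0.011148 ≈ -14.8.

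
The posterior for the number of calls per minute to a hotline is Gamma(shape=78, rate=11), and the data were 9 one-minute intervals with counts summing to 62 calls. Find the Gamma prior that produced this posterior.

Gamma(shape=16, rate=2)

A Gamma(α, β) prior (rate parametrization) on a Poisson rate with n observations summing to S gives posterior Gamma(α+S, β+n).
So α = 78 − 62 = 16 and β = 11 − 9 = 2.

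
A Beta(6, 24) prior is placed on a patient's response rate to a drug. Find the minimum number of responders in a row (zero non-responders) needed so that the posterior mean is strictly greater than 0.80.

After k responders and 0 non-responders the posterior is Beta(6+k, 24), with mean (6+k)/(6+24+k).
Set (6+k)/(30+k) > 0.80 and solve: k > (0.80·30 − 6)/(1 − 0.80) = 90.000.
The smallest integer exceeding 90.000 is 91.

k = 91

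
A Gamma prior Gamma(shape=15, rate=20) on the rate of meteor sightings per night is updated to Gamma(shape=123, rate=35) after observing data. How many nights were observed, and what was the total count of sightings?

n = 15 nights with total 108 sightings

Gamma–Poisson conjugacy: posterior shape = α + Σxᵢ, posterior rate = β + n.
Matching: Σxᵢ = 123 − 15 = 108 and n = 35 − 20 = 15.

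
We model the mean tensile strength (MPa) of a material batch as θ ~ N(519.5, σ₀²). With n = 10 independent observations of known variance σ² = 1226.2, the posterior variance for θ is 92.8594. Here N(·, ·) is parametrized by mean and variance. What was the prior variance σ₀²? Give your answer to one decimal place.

σ₀² = 382.6

Posterior precision equals prior precision plus data precision: 1/σ_n² = 1/σ₀² + n/σ².
So 1/σ₀² = 1/92.8594 − 10/1226.2 = 0.010769 − 0.008155 = 0.002614.
Hence σ₀² = 1/0.002614 ≈ 382.6.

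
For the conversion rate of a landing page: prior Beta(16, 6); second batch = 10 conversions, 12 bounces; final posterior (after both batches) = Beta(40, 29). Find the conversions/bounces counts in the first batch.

14 conversions and 11 bounces

Sequential conjugate updates are equivalent to a single update on the pooled data, so total successes = posterior α − prior α and total failures = posterior β − prior β.
Total across both batches: 40−16=24 conversions, 29−6=23 bounces.
Subtract the second batch: 24−10=14 conversions and 23−12=11 bounces.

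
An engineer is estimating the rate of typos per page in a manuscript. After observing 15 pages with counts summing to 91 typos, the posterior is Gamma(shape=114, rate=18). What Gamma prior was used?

Gamma(shape=23, rate=3)

A Gamma(α, β) prior (rate parametrization) on a Poisson rate with n observations summing to S gives posterior Gamma(α+S, β+n).
So α = 114 − 91 = 23 and β = 18 − 15 = 3.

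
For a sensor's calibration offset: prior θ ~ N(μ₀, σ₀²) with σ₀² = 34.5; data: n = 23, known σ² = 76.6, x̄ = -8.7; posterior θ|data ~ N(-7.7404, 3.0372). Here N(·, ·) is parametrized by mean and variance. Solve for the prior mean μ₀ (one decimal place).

The posterior mean is a precision-weighted average: μ_n = (τ₀μ₀ + τ_data·x̄)/(τ₀+τ_data), with τ₀=1/σ₀² and τ_data=n/σ².
Here τ₀ = 1/34.5 = 0.028986 and τ_data = 23/76.6 = 0.300261, so τ_n = 0.329247.
Rearranging for μ₀: μ₀ = (μ_n·τ_n − τ_data·x̄)/τ₀ = (-7.7404·0.329247 − 0.300261·-8.7) / 0.028986 = 0.063767/0.028986 ≈ 2.2.

μ₀ = 2.2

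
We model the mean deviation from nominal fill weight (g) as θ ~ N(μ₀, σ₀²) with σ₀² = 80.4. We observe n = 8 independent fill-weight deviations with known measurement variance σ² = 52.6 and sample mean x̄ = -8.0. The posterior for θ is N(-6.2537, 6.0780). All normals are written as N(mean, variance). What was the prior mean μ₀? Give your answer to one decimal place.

μ₀ = 15.1

With known observation variance, the Normal–Normal posterior has precision τ_n = τ₀ + n/σ² and mean μ_n = (τ₀μ₀ + (n/σ²)x̄)/τ_n.
Here τ₀ = 1/80.4 = 0.012438 and τ_data = 8/52.6 = 0.152091, so τ_n = 0.164529.
Rearranging for μ₀: μ₀ = (μ_n·τ_n − τ_data·x̄)/τ₀ = (-6.2537·0.164529 − 0.152091·-8.0) / 0.012438 = 0.187813/0.012438 ≈ 15.1.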